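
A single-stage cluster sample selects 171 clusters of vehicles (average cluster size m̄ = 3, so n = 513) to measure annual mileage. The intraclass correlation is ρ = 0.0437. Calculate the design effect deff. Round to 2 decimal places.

deff = 1 + (3 − 1)·0.0437 = 1 + 0.0874 = 1.0874.

1.09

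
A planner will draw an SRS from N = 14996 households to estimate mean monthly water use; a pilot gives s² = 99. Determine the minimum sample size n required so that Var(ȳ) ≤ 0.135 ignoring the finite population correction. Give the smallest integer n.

Without fpc, n₀ = s²/D = 99/0.135 = 733.3333.
Rounding up, n = 734.

734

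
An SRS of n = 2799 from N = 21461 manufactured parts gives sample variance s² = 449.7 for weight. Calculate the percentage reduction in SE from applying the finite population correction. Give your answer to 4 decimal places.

f = n/N = 2799/21461 = 0.13042263.
SE_no-fpc = √(s²/n) = 0.40082979; SE_fpc = √((1−f)s²/n) = 0.37377832.
Ratio = √(1−f) = 0.93251133. Reduction = 100·(1 − 0.93251133) = 6.7489%.

6.7489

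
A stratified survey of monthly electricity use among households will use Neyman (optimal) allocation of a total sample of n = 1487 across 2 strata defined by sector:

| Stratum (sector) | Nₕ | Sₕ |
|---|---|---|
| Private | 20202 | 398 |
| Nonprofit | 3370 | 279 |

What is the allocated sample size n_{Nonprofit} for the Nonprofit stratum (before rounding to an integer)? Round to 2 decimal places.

Neyman allocation: nₕ = n·NₕSₕ / Σⱼ NⱼSⱼ.
Σ NⱼSⱼ = 20202·398 + 3370·279 = 8.980626 × 10^6.
n_{Nonprofit} = 1487·3370·279 / (8.980626 × 10^6) = 155.68.

155.68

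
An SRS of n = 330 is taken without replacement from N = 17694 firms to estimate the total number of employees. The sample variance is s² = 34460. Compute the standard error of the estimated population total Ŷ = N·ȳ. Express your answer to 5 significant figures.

179120

Var(Ŷ) = N²·Var(ȳ) = N²·(1 − n/N)·s²/n.
f = 330/17694 = 0.01865039; Var(ȳ) = 0.98134961·34460/330 = 102.47669.
Var(Ŷ) = 17694² · 102.47669 = 3.208316 × 10^10.
SE(Ŷ) = √(3.208316 × 10^10) = 179120.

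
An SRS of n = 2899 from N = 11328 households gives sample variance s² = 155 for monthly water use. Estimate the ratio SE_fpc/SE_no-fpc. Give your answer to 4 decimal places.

0.8626

f = n/N = 2899/11328 = 0.25591455.
SE_no-fpc = √(s²/n) = 0.2312287; SE_fpc = √((1−f)s²/n) = 0.19945878.
Ratio = √(1−f) = 0.86260388.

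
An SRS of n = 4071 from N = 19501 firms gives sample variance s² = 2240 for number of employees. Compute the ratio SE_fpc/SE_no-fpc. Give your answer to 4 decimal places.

f = n/N = 4071/19501 = 0.20875853.
SE_no-fpc = √(s²/n) = 0.74177716; SE_fpc = √((1−f)s²/n) = 0.6598238.
Ratio = √(1−f) = 0.88951755.

0.8895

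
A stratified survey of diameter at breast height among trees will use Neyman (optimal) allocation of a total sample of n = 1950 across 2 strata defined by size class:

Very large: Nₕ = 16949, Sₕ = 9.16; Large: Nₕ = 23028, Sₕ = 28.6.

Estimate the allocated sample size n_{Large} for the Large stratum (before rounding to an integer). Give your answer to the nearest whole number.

1578

Neyman allocation: nₕ = n·NₕSₕ / Σⱼ NⱼSⱼ.
Σ NⱼSⱼ = 16949·9.16 + 23028·28.6 = 813853.64.
n_{Large} = 1950·23028·28.6 / 813853.64 = 1578.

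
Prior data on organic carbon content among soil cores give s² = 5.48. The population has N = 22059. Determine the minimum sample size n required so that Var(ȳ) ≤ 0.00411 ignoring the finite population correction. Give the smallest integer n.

Without fpc, n₀ = s²/D = 5.48/0.00411 = 1333.3333.
Rounding up, n = 1334.

1334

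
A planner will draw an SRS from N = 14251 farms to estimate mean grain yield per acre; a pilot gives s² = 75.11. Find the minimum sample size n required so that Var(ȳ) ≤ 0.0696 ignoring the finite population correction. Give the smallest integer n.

Without fpc, n₀ = s²/D = 75.11/0.0696 = 1079.1667.
Rounding up, n = 1080.

1080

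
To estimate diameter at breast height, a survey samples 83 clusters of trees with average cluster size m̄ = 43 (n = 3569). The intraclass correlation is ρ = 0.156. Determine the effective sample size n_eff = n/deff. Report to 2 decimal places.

472.59

deff = 1 + (43 − 1)·0.156 = 1 + 6.552 = 7.552.
n_eff = 3569 / 7.552 = 472.59.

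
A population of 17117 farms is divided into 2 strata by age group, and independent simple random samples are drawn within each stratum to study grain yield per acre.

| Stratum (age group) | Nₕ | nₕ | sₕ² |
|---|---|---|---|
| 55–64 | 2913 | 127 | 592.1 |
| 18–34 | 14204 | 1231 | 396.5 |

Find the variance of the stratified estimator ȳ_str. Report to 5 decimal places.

Var(ȳ_str) = Σₕ Wₕ²(1 − fₕ)sₕ²/nₕ with Wₕ = Nₕ/N, N = 17117.
55–64: Wₕ = 0.17018169; term = 0.17018169²·(1 − 0.04359767)·592.1/127 = 0.12913906.
18–34: Wₕ = 0.82981831; term = 0.82981831²·(1 − 0.08666573)·396.5/1231 = 0.2025727.
Sum = 0.33171176.

0.33171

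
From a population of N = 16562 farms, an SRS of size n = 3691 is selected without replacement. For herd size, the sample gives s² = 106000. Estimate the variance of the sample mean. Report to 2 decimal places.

Under SRS without replacement, Var(ȳ) = (1 − f)·s²/n with f = n/N = 3691/16562 = 0.22285956.
Var(ȳ) = (1 − 0.22285956)·106000/3691 = 0.77714044·28.718504 = 22.318311.

22.32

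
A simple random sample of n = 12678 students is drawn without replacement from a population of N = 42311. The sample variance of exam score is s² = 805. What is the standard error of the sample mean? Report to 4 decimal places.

0.2109

Under SRS without replacement, Var(ȳ) = (1 − f)·s²/n with f = n/N = 12678/42311 = 0.29963839.
Var(ȳ) = (1 − 0.29963839)·805/12678 = 0.70036161·0.06349582 = 0.044470034.
SE(ȳ) = √(0.044470034) = 0.2109.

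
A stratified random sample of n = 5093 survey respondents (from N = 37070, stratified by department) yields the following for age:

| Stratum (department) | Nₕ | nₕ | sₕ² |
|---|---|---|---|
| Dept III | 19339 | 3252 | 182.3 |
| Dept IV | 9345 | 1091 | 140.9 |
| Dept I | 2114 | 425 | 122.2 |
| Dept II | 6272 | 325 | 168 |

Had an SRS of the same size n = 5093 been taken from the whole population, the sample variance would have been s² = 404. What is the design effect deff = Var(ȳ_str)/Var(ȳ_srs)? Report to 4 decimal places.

0.5074

Var(ȳ_str) = Σ Wₕ²(1−fₕ)sₕ²/nₕ with Wₕ = Nₕ/37070:
  Dept III: (19339/37070)²·(1−3252/19339)·182.3/3252 = 0.012691122
  Dept IV: (9345/37070)²·(1−1091/9345)·140.9/1091 = 0.0072491125
  Dept I: (2114/37070)²·(1−425/2114)·122.2/425 = 7.4708796 × 10^-4
  Dept II: (6272/37070)²·(1−325/6272)·168/325 = 0.014030874
  → Var(ȳ_str) = 0.034718196.
Var(ȳ_srs) = (1 − 5093/37070)·404/5093 = 0.068426263.
deff = 0.034718196 / 0.068426263 = 0.5074.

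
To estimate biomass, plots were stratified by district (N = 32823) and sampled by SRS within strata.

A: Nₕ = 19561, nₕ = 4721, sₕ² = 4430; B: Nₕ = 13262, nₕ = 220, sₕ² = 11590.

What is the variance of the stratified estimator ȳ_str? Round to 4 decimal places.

Var(ȳ_str) = Σₕ Wₕ²(1 − fₕ)sₕ²/nₕ with Wₕ = Nₕ/N, N = 32823.
A: Wₕ = 0.59595406; term = 0.59595406²·(1 − 0.24134758)·4430/4721 = 0.25283555.
B: Wₕ = 0.40404594; term = 0.40404594²·(1 − 0.01658875)·11590/220 = 8.4578003.
Sum = 8.7106359.

8.7106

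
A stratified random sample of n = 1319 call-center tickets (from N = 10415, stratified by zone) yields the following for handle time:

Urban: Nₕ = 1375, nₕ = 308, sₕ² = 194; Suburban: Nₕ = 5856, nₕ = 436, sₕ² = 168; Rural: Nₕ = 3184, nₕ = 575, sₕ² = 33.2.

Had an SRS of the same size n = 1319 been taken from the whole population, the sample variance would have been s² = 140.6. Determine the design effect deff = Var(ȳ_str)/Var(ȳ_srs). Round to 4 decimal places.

1.3501

Var(ȳ_str) = Σ Wₕ²(1−fₕ)sₕ²/nₕ with Wₕ = Nₕ/10415:
  Urban: (1375/10415)²·(1−308/1375)·194/308 = 0.0085192151
  Suburban: (5856/10415)²·(1−436/5856)·168/436 = 0.1127469
  Rural: (3184/10415)²·(1−575/3184)·33.2/575 = 0.0044217973
  → Var(ȳ_str) = 0.12568791.
Var(ȳ_srs) = (1 − 1319/10415)·140.6/1319 = 0.093096146.
deff = 0.12568791 / 0.093096146 = 1.3501.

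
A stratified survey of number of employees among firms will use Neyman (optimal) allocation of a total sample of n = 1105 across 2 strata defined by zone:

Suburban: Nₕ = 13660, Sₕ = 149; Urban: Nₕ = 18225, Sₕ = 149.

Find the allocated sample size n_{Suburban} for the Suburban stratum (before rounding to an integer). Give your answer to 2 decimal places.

473.40

Neyman allocation: nₕ = n·NₕSₕ / Σⱼ NⱼSⱼ.
Σ NⱼSⱼ = 13660·149 + 18225·149 = 4.750865 × 10^6.
n_{Suburban} = 1105·13660·149 / (4.750865 × 10^6) = 473.40.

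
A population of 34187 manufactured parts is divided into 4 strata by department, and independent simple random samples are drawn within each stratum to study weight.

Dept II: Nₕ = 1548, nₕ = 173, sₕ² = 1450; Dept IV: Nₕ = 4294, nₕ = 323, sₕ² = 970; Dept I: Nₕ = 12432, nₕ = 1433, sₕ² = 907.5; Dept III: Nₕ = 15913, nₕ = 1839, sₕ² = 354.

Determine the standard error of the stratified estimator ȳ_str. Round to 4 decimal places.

0.4124

Var(ȳ_str) = Σₕ Wₕ²(1 − fₕ)sₕ²/nₕ with Wₕ = Nₕ/N, N = 34187.
Dept II: Wₕ = 0.04528037; term = 0.04528037²·(1 − 0.11175711)·1450/173 = 0.015264183.
Dept IV: Wₕ = 0.12560330; term = 0.12560330²·(1 − 0.07522124)·970/323 = 0.043813622.
Dept I: Wₕ = 0.36364700; term = 0.36364700²·(1 − 0.11526705)·907.5/1433 = 0.074092229.
Dept III: Wₕ = 0.46546933; term = 0.46546933²·(1 − 0.11556589)·354/1839 = 0.036886645.
Sum = 0.17005668.
SE = √(0.17005668) = 0.4124.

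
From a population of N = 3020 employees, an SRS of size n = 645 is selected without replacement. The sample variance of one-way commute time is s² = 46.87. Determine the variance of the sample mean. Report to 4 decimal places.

0.0571

Under SRS without replacement, Var(ȳ) = (1 − f)·s²/n with f = n/N = 645/3020 = 0.21357616.
Var(ȳ) = (1 − 0.21357616)·46.87/645 = 0.78642384·0.072666667 = 0.057146799.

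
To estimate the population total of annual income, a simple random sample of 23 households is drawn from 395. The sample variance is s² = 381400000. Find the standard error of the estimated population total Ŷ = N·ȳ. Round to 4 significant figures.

Var(Ŷ) = N²·Var(ȳ) = N²·(1 − n/N)·s²/n.
f = 23/395 = 0.05822785; Var(ȳ) = 0.94177215·381400000/23 = 1.5617039 × 10^7.
Var(Ŷ) = 395² · (1.5617039 × 10^7) = 2.4366485 × 10^12.
SE(Ŷ) = √(2.4366485 × 10^12) = 1.561 × 10^6.

1.561 × 10^6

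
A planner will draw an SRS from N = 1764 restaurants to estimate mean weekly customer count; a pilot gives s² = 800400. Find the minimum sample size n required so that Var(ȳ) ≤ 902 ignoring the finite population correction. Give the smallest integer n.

888

Without fpc, n₀ = s²/D = 800400/902 = 887.3614.
Rounding up, n = 888.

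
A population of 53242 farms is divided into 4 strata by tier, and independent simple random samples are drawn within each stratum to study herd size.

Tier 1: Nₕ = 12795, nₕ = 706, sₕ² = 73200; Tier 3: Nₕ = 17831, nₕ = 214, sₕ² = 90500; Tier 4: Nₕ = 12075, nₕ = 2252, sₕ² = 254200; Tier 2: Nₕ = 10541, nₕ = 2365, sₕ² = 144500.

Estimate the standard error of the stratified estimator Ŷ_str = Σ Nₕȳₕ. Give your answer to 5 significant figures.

Var(Ŷ_str) = Σₕ Nₕ²(1 − fₕ)sₕ²/nₕ.
Tier 1: 12795²·(1 − 706/12795)·73200/706 = 1.6037514 × 10^10.
Tier 3: 17831²·(1 − 214/17831)·90500/214 = 1.3284416 × 10^11.
Tier 4: 12075²·(1 − 2252/12075)·254200/2252 = 1.3388701 × 10^10.
Tier 2: 10541²·(1 − 2365/10541)·144500/2365 = 5.2657398 × 10^9.
Sum = 1.6753611 × 10^11.
SE = √(1.6753611 × 10^11) = 409310.

409310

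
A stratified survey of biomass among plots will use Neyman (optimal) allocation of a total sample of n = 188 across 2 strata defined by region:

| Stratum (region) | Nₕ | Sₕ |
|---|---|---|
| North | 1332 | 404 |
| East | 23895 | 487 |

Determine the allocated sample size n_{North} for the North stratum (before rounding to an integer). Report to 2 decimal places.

Neyman allocation: nₕ = n·NₕSₕ / Σⱼ NⱼSⱼ.
Σ NⱼSⱼ = 1332·404 + 23895·487 = 1.2174993 × 10^7.
n_{North} = 188·1332·404 / (1.2174993 × 10^7) = 8.31.

8.31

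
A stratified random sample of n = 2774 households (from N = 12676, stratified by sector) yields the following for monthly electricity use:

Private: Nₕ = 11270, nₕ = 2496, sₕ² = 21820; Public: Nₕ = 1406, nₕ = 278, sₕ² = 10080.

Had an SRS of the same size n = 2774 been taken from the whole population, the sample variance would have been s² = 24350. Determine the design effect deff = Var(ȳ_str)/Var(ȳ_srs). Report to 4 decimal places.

Var(ȳ_str) = Σ Wₕ²(1−fₕ)sₕ²/nₕ with Wₕ = Nₕ/12676:
  Private: (11270/12676)²·(1−2496/11270)·21820/2496 = 5.3798139
  Public: (1406/12676)²·(1−278/1406)·10080/278 = 0.35788681
  → Var(ȳ_str) = 5.7377007.
Var(ȳ_srs) = (1 − 2774/12676)·24350/2774 = 6.856985.
deff = 5.7377007 / 6.856985 = 0.8368.

0.8368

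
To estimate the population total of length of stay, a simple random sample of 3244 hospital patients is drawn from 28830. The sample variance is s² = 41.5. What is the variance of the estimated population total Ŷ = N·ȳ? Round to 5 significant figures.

9.4366 × 10^6

Var(Ŷ) = N²·Var(ȳ) = N²·(1 − n/N)·s²/n.
f = 3244/28830 = 0.11252168; Var(ȳ) = 0.88747832·41.5/3244 = 0.011353376.
Var(Ŷ) = 28830² · 0.011353376 = 9.436573 × 10^6.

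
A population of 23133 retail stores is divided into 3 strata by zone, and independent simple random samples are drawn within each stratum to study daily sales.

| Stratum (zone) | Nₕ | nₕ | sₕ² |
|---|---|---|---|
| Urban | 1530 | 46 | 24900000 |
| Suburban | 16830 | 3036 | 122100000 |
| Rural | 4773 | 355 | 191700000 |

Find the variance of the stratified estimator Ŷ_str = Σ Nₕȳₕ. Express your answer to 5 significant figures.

Var(Ŷ_str) = Σₕ Nₕ²(1 − fₕ)sₕ²/nₕ.
Urban: 1530²·(1 − 46/1530)·24900000/46 = 1.2290423 × 10^12.
Suburban: 16830²·(1 − 3036/16830)·122100000/3036 = 9.3365888 × 10^12.
Rural: 4773²·(1 − 355/4773)·191700000/355 = 1.1387042 × 10^13.
Sum = 2.1952673 × 10^13.

2.1953 × 10^13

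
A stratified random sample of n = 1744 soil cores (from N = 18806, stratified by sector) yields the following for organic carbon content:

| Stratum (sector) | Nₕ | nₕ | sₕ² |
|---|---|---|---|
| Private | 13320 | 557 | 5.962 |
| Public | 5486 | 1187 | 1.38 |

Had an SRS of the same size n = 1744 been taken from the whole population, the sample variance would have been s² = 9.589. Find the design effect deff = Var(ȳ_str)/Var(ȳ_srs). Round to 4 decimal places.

Var(ȳ_str) = Σ Wₕ²(1−fₕ)sₕ²/nₕ with Wₕ = Nₕ/18806:
  Private: (13320/18806)²·(1−557/13320)·5.962/557 = 0.005145184
  Public: (5486/18806)²·(1−1187/5486)·1.38/1187 = 7.7528031 × 10^-5
  → Var(ȳ_str) = 0.005222712.
Var(ȳ_srs) = (1 − 1744/18806)·9.589/1744 = 0.0049883894.
deff = 0.005222712 / 0.0049883894 = 1.0470.

1.0470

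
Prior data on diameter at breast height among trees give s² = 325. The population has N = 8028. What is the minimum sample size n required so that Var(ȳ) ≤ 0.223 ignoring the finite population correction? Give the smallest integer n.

Without fpc, n₀ = s²/D = 325/0.223 = 1457.3991.
Rounding up, n = 1458.

1458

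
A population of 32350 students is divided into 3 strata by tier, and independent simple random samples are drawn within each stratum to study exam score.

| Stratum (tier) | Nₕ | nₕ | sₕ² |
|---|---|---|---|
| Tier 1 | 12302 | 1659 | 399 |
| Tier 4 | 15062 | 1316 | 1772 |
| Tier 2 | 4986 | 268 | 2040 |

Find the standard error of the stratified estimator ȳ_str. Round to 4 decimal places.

Var(ȳ_str) = Σₕ Wₕ²(1 − fₕ)sₕ²/nₕ with Wₕ = Nₕ/N, N = 32350.
Tier 1: Wₕ = 0.38027821; term = 0.38027821²·(1 − 0.13485612)·399/1659 = 0.030089691.
Tier 4: Wₕ = 0.46559505; term = 0.46559505²·(1 − 0.08737219)·1772/1316 = 0.2663902.
Tier 2: Wₕ = 0.15412674; term = 0.15412674²·(1 − 0.05375050)·2040/268 = 0.17110276.
Sum = 0.46758265.
SE = √(0.46758265) = 0.6838.

0.6838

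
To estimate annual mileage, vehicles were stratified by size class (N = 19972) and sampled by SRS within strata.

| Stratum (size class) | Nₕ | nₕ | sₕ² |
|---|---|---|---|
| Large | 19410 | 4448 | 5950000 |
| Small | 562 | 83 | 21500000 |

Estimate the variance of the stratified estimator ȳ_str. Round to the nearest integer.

Var(ȳ_str) = Σₕ Wₕ²(1 − fₕ)sₕ²/nₕ with Wₕ = Nₕ/N, N = 19972.
Large: Wₕ = 0.97186060; term = 0.97186060²·(1 − 0.22916023)·5950000/4448 = 973.92218.
Small: Wₕ = 0.02813940; term = 0.02813940²·(1 − 0.14768683)·21500000/83 = 174.81918.
Sum = 1148.7414.

1149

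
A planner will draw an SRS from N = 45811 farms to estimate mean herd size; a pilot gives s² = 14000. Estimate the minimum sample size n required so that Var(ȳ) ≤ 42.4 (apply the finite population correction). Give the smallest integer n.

328

Without fpc, n₀ = s²/D = 14000/42.4 = 330.1887.
With fpc, (1 − n/N)·s²/n ≤ D requires n ≥ n₀/(1 + n₀/N) = 330.1887/(1 + 330.1887/45811) = 327.8259.
Rounding up, n = 328.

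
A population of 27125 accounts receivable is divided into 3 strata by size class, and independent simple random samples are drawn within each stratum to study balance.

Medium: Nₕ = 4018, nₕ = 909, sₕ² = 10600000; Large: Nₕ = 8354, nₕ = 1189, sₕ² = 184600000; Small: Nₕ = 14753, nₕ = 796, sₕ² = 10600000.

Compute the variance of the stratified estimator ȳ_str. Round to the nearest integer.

16555

Var(ȳ_str) = Σₕ Wₕ²(1 − fₕ)sₕ²/nₕ with Wₕ = Nₕ/N, N = 27125.
Medium: Wₕ = 0.14812903; term = 0.14812903²·(1 − 0.22623196)·10600000/909 = 197.98539.
Large: Wₕ = 0.30798157; term = 0.30798157²·(1 − 0.14232703)·184600000/1189 = 12630.514.
Small: Wₕ = 0.54388940; term = 0.54388940²·(1 − 0.05395513)·10600000/796 = 3726.7111.
Sum = 16555.21.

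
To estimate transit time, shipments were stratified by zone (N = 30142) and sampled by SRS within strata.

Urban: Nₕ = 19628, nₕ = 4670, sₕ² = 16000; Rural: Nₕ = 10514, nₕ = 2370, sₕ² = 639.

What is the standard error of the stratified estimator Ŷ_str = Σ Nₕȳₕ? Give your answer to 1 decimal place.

Var(Ŷ_str) = Σₕ Nₕ²(1 − fₕ)sₕ²/nₕ.
Urban: 19628²·(1 − 4670/19628)·16000/4670 = 1.0058951 × 10^9.
Rural: 10514²·(1 − 2370/10514)·639/2370 = 2.3086508 × 10^7.
Sum = 1.0289816 × 10^9.
SE = √(1.0289816 × 10^9) = 32077.7.

32077.7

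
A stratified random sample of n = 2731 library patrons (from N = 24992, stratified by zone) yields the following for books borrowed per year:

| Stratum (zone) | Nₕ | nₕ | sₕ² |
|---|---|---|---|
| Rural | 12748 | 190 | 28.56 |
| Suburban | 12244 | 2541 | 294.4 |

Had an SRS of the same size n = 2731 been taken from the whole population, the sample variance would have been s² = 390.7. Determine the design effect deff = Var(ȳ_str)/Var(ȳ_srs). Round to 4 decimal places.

Var(ȳ_str) = Σ Wₕ²(1−fₕ)sₕ²/nₕ with Wₕ = Nₕ/24992:
  Rural: (12748/24992)²·(1−190/12748)·28.56/190 = 0.038526993
  Suburban: (12244/24992)²·(1−2541/12244)·294.4/2541 = 0.022037406
  → Var(ȳ_str) = 0.060564399.
Var(ȳ_srs) = (1 − 2731/24992)·390.7/2731 = 0.12742815.
deff = 0.060564399 / 0.12742815 = 0.4753.

0.4753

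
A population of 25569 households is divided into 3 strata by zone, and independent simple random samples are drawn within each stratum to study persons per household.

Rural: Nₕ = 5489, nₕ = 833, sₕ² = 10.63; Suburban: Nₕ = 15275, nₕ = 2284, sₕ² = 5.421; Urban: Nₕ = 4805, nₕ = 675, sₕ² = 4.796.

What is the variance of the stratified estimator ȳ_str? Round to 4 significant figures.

0.001435

Var(ȳ_str) = Σₕ Wₕ²(1 − fₕ)sₕ²/nₕ with Wₕ = Nₕ/N, N = 25569.
Rural: Wₕ = 0.21467402; term = 0.21467402²·(1 − 0.15175806)·10.63/833 = 4.9884656 × 10^-4.
Suburban: Wₕ = 0.59740311; term = 0.59740311²·(1 − 0.14952537)·5.421/2284 = 7.2040982 × 10^-4.
Urban: Wₕ = 0.18792288; term = 0.18792288²·(1 − 0.14047867)·4.796/675 = 2.156708 × 10^-4.
Sum = 0.0014349272.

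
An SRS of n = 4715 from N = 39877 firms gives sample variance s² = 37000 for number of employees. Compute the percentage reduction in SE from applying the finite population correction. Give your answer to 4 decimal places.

6.0978

f = n/N = 4715/39877 = 0.11823858.
SE_no-fpc = √(s²/n) = 2.8013025; SE_fpc = √((1−f)s²/n) = 2.6304834.
Ratio = √(1−f) = 0.93902152. Reduction = 100·(1 − 0.93902152) = 6.0978%.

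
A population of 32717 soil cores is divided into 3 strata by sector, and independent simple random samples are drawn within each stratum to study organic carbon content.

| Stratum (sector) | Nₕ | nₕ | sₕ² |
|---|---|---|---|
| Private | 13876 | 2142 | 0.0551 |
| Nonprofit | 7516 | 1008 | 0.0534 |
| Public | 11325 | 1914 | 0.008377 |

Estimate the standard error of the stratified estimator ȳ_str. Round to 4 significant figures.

0.002602

Var(ȳ_str) = Σₕ Wₕ²(1 − fₕ)sₕ²/nₕ with Wₕ = Nₕ/N, N = 32717.
Private: Wₕ = 0.42412202; term = 0.42412202²·(1 − 0.15436725)·0.0551/2142 = 3.9128713 × 10^-6.
Nonprofit: Wₕ = 0.22972766; term = 0.22972766²·(1 − 0.13411389)·0.0534/1008 = 2.4208512 × 10^-6.
Public: Wₕ = 0.34615032; term = 0.34615032²·(1 − 0.16900662)·0.008377/1914 = 4.3578635 × 10^-7.
Sum = 6.7695089 × 10^-6.
SE = √(6.7695089 × 10^-6) = 0.002602.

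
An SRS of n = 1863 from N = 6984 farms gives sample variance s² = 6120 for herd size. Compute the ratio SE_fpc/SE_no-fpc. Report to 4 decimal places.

0.8563

f = n/N = 1863/6984 = 0.26675258.
SE_no-fpc = √(s²/n) = 1.8124636; SE_fpc = √((1−f)s²/n) = 1.5520101.
Ratio = √(1−f) = 0.85629868.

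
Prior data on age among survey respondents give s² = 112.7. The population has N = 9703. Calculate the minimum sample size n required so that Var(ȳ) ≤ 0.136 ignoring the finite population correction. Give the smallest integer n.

Without fpc, n₀ = s²/D = 112.7/0.136 = 828.6765.
Rounding up, n = 829.

829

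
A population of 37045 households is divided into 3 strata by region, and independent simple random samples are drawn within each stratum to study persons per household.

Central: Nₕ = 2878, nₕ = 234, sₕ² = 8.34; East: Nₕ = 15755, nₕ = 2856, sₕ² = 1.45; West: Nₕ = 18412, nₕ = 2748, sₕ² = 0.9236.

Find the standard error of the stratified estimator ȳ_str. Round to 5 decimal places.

Var(ȳ_str) = Σₕ Wₕ²(1 − fₕ)sₕ²/nₕ with Wₕ = Nₕ/N, N = 37045.
Central: Wₕ = 0.07768930; term = 0.07768930²·(1 − 0.08130646)·8.34/234 = 1.9762562 × 10^-4.
East: Wₕ = 0.42529356; term = 0.42529356²·(1 − 0.18127579)·1.45/2856 = 7.5183935 × 10^-5.
West: Wₕ = 0.49701714; term = 0.49701714²·(1 − 0.14925049)·0.9236/2748 = 7.0633648 × 10^-5.
Sum = 3.434432 × 10^-4.
SE = √(3.434432 × 10^-4) = 0.01853.

0.01853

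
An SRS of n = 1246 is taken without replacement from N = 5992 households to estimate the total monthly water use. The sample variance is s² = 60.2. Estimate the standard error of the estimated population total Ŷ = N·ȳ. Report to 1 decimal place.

Var(Ŷ) = N²·Var(ȳ) = N²·(1 − n/N)·s²/n.
f = 1246/5992 = 0.20794393; Var(ȳ) = 0.79205607·60.2/1246 = 0.038267878.
Var(Ŷ) = 5992² · 0.038267878 = 1.3739723 × 10^6.
SE(Ŷ) = √(1.3739723 × 10^6) = 1172.2.

1172.2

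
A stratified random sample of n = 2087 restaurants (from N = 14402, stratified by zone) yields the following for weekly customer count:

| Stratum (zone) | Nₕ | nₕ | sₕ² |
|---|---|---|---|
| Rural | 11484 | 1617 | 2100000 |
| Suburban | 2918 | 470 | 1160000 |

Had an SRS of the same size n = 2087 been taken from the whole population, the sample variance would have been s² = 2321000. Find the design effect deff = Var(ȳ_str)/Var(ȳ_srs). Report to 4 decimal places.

0.8354

Var(ȳ_str) = Σ Wₕ²(1−fₕ)sₕ²/nₕ with Wₕ = Nₕ/14402:
  Rural: (11484/14402)²·(1−1617/11484)·2100000/1617 = 709.48297
  Suburban: (2918/14402)²·(1−470/2918)·1160000/470 = 84.998492
  → Var(ȳ_str) = 794.48146.
Var(ȳ_srs) = (1 − 2087/14402)·2321000/2087 = 950.96449.
deff = 794.48146 / 950.96449 = 0.8354.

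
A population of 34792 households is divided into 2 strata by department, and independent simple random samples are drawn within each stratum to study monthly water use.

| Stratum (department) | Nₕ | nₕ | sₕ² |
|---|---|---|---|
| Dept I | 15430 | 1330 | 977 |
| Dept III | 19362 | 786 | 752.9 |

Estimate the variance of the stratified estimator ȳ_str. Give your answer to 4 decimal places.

0.4166

Var(ȳ_str) = Σₕ Wₕ²(1 − fₕ)sₕ²/nₕ with Wₕ = Nₕ/N, N = 34792.
Dept I: Wₕ = 0.44349276; term = 0.44349276²·(1 − 0.08619572)·977/1330 = 0.13202895.
Dept III: Wₕ = 0.55650724; term = 0.55650724²·(1 − 0.04059498)·752.9/786 = 0.28461539.
Sum = 0.41664434.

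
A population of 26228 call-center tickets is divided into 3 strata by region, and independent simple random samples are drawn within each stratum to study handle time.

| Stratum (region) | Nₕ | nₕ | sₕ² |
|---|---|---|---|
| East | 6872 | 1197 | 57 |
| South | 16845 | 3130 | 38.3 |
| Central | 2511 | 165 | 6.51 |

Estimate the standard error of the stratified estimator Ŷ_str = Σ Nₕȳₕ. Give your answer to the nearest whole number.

Var(Ŷ_str) = Σₕ Nₕ²(1 − fₕ)sₕ²/nₕ.
East: 6872²·(1 − 1197/6872)·57/1197 = 1.8570762 × 10^6.
South: 16845²·(1 − 3130/16845)·38.3/3130 = 2.8269704 × 10^6.
Central: 2511²·(1 − 165/2511)·6.51/165 = 232419.07.
Sum = 4.9164657 × 10^6.
SE = √(4.9164657 × 10^6) = 2217.

2217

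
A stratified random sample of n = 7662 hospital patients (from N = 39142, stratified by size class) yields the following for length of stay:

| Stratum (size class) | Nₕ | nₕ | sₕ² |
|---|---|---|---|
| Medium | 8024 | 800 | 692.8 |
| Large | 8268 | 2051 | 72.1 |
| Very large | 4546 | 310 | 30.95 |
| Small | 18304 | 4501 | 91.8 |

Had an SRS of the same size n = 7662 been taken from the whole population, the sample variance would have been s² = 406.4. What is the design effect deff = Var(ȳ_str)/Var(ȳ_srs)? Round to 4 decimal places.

Var(ȳ_str) = Σ Wₕ²(1−fₕ)sₕ²/nₕ with Wₕ = Nₕ/39142:
  Medium: (8024/39142)²·(1−800/8024)·692.8/800 = 0.032764272
  Large: (8268/39142)²·(1−2051/8268)·72.1/2051 = 0.0011794103
  Very large: (4546/39142)²·(1−310/4546)·30.95/310 = 0.0012548688
  Small: (18304/39142)²·(1−4501/18304)·91.8/4501 = 0.0033633119
  → Var(ȳ_str) = 0.038561863.
Var(ȳ_srs) = (1 − 7662/39142)·406.4/7662 = 0.042658272.
deff = 0.038561863 / 0.042658272 = 0.9040.

0.9040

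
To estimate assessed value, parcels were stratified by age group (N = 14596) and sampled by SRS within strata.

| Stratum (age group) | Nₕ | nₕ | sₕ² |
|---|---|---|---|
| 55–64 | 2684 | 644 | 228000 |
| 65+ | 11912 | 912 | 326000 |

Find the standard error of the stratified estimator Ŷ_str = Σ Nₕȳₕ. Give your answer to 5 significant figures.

Var(Ŷ_str) = Σₕ Nₕ²(1 − fₕ)sₕ²/nₕ.
55–64: 2684²·(1 − 644/2684)·228000/644 = 1.9384815 × 10^9.
65+: 11912²·(1 − 912/11912)·326000/912 = 4.6838193 × 10^10.
Sum = 4.8776675 × 10^10.
SE = √(4.8776675 × 10^10) = 220850.

220850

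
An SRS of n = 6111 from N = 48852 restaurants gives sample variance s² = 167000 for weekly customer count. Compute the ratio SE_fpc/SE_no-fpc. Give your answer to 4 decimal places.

0.9354

f = n/N = 6111/48852 = 0.12509211.
SE_no-fpc = √(s²/n) = 5.2275969; SE_fpc = √((1−f)s²/n) = 4.8897118.
Ratio = √(1−f) = 0.93536511.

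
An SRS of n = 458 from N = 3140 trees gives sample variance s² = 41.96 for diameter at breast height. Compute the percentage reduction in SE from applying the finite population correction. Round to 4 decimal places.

f = n/N = 458/3140 = 0.14585987.
SE_no-fpc = √(s²/n) = 0.30268089; SE_fpc = √((1−f)s²/n) = 0.27973677.
Ratio = √(1−f) = 0.92419702. Reduction = 100·(1 − 0.92419702) = 7.5803%.

7.5803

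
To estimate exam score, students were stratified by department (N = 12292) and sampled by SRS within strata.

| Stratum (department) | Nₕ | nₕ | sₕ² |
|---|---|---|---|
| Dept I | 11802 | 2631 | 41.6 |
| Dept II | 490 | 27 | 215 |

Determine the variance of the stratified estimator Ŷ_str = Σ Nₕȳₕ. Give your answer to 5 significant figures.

Var(Ŷ_str) = Σₕ Nₕ²(1 − fₕ)sₕ²/nₕ.
Dept I: 11802²·(1 − 2631/11802)·41.6/2631 = 1.7113734 × 10^6.
Dept II: 490²·(1 − 27/490)·215/27 = 1.8065574 × 10^6.
Sum = 3.5179308 × 10^6.

3.5179 × 10^6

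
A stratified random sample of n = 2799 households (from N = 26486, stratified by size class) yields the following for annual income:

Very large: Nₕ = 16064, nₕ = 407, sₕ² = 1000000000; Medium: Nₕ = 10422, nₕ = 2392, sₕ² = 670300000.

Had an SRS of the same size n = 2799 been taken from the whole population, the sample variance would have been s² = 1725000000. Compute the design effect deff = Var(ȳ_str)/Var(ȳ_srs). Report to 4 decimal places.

1.6589

Var(ȳ_str) = Σ Wₕ²(1−fₕ)sₕ²/nₕ with Wₕ = Nₕ/26486:
  Very large: (16064/26486)²·(1−407/16064)·1000000000/407 = 880917.2
  Medium: (10422/26486)²·(1−2392/10422)·670300000/2392 = 33430.426
  → Var(ȳ_str) = 914347.63.
Var(ȳ_srs) = (1 − 2799/26486)·1725000000/2799 = 551162.79.
deff = 914347.63 / 551162.79 = 1.6589.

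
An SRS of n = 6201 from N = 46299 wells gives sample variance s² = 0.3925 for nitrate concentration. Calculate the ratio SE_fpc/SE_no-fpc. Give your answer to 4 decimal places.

f = n/N = 6201/46299 = 0.13393378.
SE_no-fpc = √(s²/n) = 0.0079558936; SE_fpc = √((1−f)s²/n) = 0.0074039677.
Ratio = √(1−f) = 0.93062679.

0.9306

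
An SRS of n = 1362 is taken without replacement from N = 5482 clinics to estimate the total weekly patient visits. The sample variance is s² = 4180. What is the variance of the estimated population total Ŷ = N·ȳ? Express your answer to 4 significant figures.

Var(Ŷ) = N²·Var(ȳ) = N²·(1 − n/N)·s²/n.
f = 1362/5482 = 0.24844947; Var(ȳ) = 0.75155053·4180/1362 = 2.3065207.
Var(Ŷ) = 5482² · 2.3065207 = 6.9316307 × 10^7.

6.932 × 10^7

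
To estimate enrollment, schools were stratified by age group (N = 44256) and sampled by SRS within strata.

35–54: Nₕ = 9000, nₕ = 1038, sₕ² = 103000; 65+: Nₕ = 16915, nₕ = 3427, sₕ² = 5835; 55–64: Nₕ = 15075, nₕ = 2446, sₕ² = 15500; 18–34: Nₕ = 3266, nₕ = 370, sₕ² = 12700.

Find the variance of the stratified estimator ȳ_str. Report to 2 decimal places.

4.61

Var(ȳ_str) = Σₕ Wₕ²(1 − fₕ)sₕ²/nₕ with Wₕ = Nₕ/N, N = 44256.
35–54: Wₕ = 0.20336226; term = 0.20336226²·(1 − 0.11533333)·103000/1038 = 3.6304481.
65+: Wₕ = 0.38220806; term = 0.38220806²·(1 − 0.20260124)·5835/3427 = 0.1983362.
55–64: Wₕ = 0.34063178; term = 0.34063178²·(1 − 0.16225539)·15500/2446 = 0.61596667.
18–34: Wₕ = 0.07379790; term = 0.07379790²·(1 − 0.11328843)·12700/370 = 0.16575721.
Sum = 4.6105082.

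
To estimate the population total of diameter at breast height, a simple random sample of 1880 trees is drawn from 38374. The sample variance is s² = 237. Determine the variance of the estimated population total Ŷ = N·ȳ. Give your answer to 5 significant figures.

Var(Ŷ) = N²·Var(ȳ) = N²·(1 − n/N)·s²/n.
f = 1880/38374 = 0.04899150; Var(ȳ) = 0.95100850·237/1880 = 0.11988777.
Var(Ŷ) = 38374² · 0.11988777 = 1.765424 × 10^8.

1.7654 × 10^8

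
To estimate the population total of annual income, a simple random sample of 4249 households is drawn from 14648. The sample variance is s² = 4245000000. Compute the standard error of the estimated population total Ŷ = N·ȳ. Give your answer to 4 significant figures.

1.234 × 10^7

Var(Ŷ) = N²·Var(ȳ) = N²·(1 − n/N)·s²/n.
f = 4249/14648 = 0.29007373; Var(ȳ) = 0.70992627·4245000000/4249 = 709257.95.
Var(Ŷ) = 14648² · 709257.95 = 1.5218115 × 10^14.
SE(Ŷ) = √(1.5218115 × 10^14) = 1.234 × 10^7.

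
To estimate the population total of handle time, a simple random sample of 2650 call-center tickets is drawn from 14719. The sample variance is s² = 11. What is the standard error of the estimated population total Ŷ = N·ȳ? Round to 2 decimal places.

Var(Ŷ) = N²·Var(ȳ) = N²·(1 − n/N)·s²/n.
f = 2650/14719 = 0.18003940; Var(ȳ) = 0.81996060·11/2650 = 0.00340361.
Var(Ŷ) = 14719² · 0.00340361 = 737388.57.
SE(Ŷ) = √(737388.57) = 858.71.

858.71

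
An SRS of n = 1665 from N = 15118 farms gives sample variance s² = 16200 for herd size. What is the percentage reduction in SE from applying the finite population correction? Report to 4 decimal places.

5.6673

f = n/N = 1665/15118 = 0.11013362.
SE_no-fpc = √(s²/n) = 3.1192515; SE_fpc = √((1−f)s²/n) = 2.942475.
Ratio = √(1−f) = 0.94332729. Reduction = 100·(1 − 0.94332729) = 5.6673%.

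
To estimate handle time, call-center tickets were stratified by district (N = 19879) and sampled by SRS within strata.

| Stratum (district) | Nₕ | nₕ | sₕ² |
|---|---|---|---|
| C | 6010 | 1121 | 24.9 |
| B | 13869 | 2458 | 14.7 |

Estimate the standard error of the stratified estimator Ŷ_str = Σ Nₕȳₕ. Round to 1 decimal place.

Var(Ŷ_str) = Σₕ Nₕ²(1 − fₕ)sₕ²/nₕ.
C: 6010²·(1 − 1121/6010)·24.9/1121 = 652661.87.
B: 13869²·(1 − 2458/13869)·14.7/2458 = 946464.46.
Sum = 1.5991263 × 10^6.
SE = √(1.5991263 × 10^6) = 1264.6.

1264.6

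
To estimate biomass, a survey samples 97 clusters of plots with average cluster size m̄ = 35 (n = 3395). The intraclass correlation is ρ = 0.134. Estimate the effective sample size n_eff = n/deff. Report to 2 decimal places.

deff = 1 + (35 − 1)·0.134 = 1 + 4.556 = 5.556.
n_eff = 3395 / 5.556 = 611.05.

611.05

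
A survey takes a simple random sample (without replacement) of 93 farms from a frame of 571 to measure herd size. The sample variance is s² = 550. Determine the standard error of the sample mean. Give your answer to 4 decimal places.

Under SRS without replacement, Var(ȳ) = (1 − f)·s²/n with f = n/N = 93/571 = 0.16287215.
Var(ȳ) = (1 − 0.16287215)·550/93 = 0.83712785·5.9139785 = 4.9507561.
SE(ȳ) = √(4.9507561) = 2.2250.

2.2250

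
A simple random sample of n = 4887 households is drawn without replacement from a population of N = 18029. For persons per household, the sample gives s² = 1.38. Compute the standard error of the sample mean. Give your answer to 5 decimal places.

Under SRS without replacement, Var(ȳ) = (1 − f)·s²/n with f = n/N = 4887/18029 = 0.27106329.
Var(ȳ) = (1 − 0.27106329)·1.38/4887 = 0.72893671·2.8238183 × 10^-4 = 2.0583848 × 10^-4.
SE(ȳ) = √(2.0583848 × 10^-4) = 0.01435.

0.01435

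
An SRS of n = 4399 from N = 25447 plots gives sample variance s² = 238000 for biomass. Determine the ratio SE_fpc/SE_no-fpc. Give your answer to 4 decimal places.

0.9095

f = n/N = 4399/25447 = 0.17286910.
SE_no-fpc = √(s²/n) = 7.3554881; SE_fpc = √((1−f)s²/n) = 6.6895764.
Ratio = √(1−f) = 0.90946737.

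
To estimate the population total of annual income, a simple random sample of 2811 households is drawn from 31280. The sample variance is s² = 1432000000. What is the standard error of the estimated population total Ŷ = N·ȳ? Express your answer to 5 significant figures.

Var(Ŷ) = N²·Var(ȳ) = N²·(1 − n/N)·s²/n.
f = 2811/31280 = 0.08986573; Var(ȳ) = 0.91013427·1432000000/2811 = 463647.2.
Var(Ŷ) = 31280² · 463647.2 = 4.5365022 × 10^14.
SE(Ŷ) = √(4.5365022 × 10^14) = 2.1299 × 10^7.

2.1299 × 10^7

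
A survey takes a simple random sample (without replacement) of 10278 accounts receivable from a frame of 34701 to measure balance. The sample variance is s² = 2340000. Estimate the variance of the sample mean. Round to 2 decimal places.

160.24

Under SRS without replacement, Var(ȳ) = (1 − f)·s²/n with f = n/N = 10278/34701 = 0.29618743.
Var(ȳ) = (1 − 0.29618743)·2340000/10278 = 0.70381257·227.67075 = 160.23754.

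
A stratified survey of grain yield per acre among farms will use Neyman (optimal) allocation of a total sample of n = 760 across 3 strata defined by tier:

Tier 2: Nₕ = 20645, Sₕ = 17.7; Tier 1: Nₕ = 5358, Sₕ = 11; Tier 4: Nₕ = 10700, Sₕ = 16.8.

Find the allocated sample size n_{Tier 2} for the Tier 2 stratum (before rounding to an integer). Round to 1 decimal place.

459.7

Neyman allocation: nₕ = n·NₕSₕ / Σⱼ NⱼSⱼ.
Σ NⱼSⱼ = 20645·17.7 + 5358·11 + 10700·16.8 = 604114.5.
n_{Tier 2} = 760·20645·17.7 / 604114.5 = 459.7.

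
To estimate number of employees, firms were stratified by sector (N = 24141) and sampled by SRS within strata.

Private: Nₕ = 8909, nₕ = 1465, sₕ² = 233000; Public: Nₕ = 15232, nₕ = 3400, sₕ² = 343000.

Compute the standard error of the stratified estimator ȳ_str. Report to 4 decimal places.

Var(ȳ_str) = Σₕ Wₕ²(1 − fₕ)sₕ²/nₕ with Wₕ = Nₕ/N, N = 24141.
Private: Wₕ = 0.36904022; term = 0.36904022²·(1 − 0.16444045)·233000/1465 = 18.098522.
Public: Wₕ = 0.63095978; term = 0.63095978²·(1 − 0.22321429)·343000/3400 = 31.197499.
Sum = 49.296021.
SE = √(49.296021) = 7.0211.

7.0211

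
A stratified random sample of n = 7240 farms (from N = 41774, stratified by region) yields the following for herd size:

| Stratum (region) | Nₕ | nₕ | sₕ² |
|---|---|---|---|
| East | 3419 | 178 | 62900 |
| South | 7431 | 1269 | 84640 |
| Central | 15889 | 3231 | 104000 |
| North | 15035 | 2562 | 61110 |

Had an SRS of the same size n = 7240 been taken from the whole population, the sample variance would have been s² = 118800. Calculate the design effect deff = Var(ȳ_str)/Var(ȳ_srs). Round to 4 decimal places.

Var(ȳ_str) = Σ Wₕ²(1−fₕ)sₕ²/nₕ with Wₕ = Nₕ/41774:
  East: (3419/41774)²·(1−178/3419)·62900/178 = 2.2438646
  South: (7431/41774)²·(1−1269/7431)·84640/1269 = 1.7501322
  Central: (15889/41774)²·(1−3231/15889)·104000/3231 = 3.7097608
  North: (15035/41774)²·(1−2562/15035)·61110/2562 = 2.5632761
  → Var(ȳ_str) = 10.267034.
Var(ȳ_srs) = (1 − 7240/41774)·118800/7240 = 13.564966.
deff = 10.267034 / 13.564966 = 0.7569.

0.7569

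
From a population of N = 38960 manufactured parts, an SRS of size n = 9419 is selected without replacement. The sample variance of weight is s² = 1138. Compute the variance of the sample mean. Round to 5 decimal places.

Under SRS without replacement, Var(ȳ) = (1 − f)·s²/n with f = n/N = 9419/38960 = 0.24176078.
Var(ȳ) = (1 − 0.24176078)·1138/9419 = 0.75823922·0.12081962 = 0.091610174.

0.09161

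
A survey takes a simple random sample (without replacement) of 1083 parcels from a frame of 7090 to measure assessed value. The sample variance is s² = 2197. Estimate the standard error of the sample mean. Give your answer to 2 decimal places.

Under SRS without replacement, Var(ȳ) = (1 − f)·s²/n with f = n/N = 1083/7090 = 0.15275035.
Var(ȳ) = (1 − 0.15275035)·2197/1083 = 0.84724965·2.0286242 = 1.7187511.
SE(ȳ) = √(1.7187511) = 1.31.

1.31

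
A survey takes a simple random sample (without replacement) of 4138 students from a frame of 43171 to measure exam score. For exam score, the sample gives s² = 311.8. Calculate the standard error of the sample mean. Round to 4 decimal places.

0.2610

Under SRS without replacement, Var(ȳ) = (1 − f)·s²/n with f = n/N = 4138/43171 = 0.09585138.
Var(ȳ) = (1 − 0.09585138)·311.8/4138 = 0.90414862·0.075350411 = 0.06812797.
SE(ȳ) = √(0.06812797) = 0.2610.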